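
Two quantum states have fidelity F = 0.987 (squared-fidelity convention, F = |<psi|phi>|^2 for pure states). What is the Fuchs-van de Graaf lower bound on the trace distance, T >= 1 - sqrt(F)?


Fuchs-van de Graaf (squared-fidelity convention): 1 - sqrt(F) <= T <= sqrt(1 - F).
Lower bound: T >= 1 - sqrt(F)
sqrt(F) = sqrt(0.987) = 0.9935
T >= 1 - 0.9935
T >= 0.0065

0.0065


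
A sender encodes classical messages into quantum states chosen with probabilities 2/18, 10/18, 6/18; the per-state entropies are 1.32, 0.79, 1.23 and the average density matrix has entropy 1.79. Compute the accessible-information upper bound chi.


chi = S(rho) - sum_i p_i * S(rho_i)
Weighted entropy = 2/18 * 1.32 + 10/18 * 0.79 + 6/18 * 1.23
= 0.9956
chi = 1.79 - 0.9956
= 0.7944

0.7944


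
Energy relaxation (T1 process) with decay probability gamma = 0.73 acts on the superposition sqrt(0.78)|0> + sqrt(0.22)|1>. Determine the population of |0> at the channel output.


For amplitude damping with parameter gamma on state sqrt(a)|0> + sqrt(b)|1>:
alpha^2 = 0.78, beta^2 = 0.22
P(|0>) = alpha^2 + gamma * beta^2
= 0.78 + 0.73 * 0.22
= 0.78 + 0.1606
= 0.9406

0.9406


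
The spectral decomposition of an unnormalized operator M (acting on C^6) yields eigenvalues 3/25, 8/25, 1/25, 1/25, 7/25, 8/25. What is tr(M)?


tr(M) = sum of eigenvalues
= 3/25 + 8/25 + 1/25 + 1/25 + 7/25 + 8/25
= 28/25
= 1.1200

1.1200


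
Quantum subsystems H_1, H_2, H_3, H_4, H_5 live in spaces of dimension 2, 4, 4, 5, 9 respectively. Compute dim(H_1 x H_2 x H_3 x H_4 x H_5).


dim(H_1 x H_2 x H_3 x H_4 x H_5) = 2 * 4 * 4 * 5 * 9
= 8 * 4 * 5 * 9
= 32 * 5 * 9
= 160 * 9
= 1440

1440


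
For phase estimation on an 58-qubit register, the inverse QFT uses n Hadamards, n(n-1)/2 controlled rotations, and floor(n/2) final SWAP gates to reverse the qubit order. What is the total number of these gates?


Hadamard gates: 58
Controlled rotations: n*(n-1)/2 = 58*57/2 = 1653
SWAP gates: floor(n/2) = floor(58/2) = 29
Total = 58 + 1653 + 29
= 1740

1740


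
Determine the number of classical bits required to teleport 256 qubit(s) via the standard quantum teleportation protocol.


Quantum teleportation requires 2 classical bits per qubit teleported.
256 qubit(s) -> 2 * 256 = 512 classical bits

512


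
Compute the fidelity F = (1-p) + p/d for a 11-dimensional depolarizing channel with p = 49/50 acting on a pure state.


F = (1-p) + p/d
= (1 - 0.9800) + 0.9800/11
= 0.0200 + 0.0891
= 0.1091

0.1091


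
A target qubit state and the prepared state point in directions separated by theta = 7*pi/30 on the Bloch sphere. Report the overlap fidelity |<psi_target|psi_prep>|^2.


For states separated by angle theta on Bloch sphere:
F = cos^2(theta/2)
theta = 7*pi/30 = 0.7330
theta/2 = 0.3665
cos(theta/2) = 0.9336
F = 0.8716

0.8716


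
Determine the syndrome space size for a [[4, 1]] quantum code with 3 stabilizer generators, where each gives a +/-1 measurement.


Each stabilizer generator gives a binary (+1 or -1) measurement outcome.
With 3 independent generators:
Total syndromes = 2^3
= 8

8


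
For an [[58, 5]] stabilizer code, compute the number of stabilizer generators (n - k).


For an [[n,k]] stabilizer code:
Number of stabilizer generators = n - k
= 58 - 5
= 53

53


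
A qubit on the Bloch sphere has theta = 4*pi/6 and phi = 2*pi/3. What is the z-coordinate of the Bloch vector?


theta = 2.0944, phi = 2.0944
r_z = cos(theta) = -0.5000

-0.5000


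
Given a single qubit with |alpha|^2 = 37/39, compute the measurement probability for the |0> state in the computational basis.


|alpha|^2 = 37/39 = 0.9487
|beta|^2 = 1 - 37/39 = 2/39 = 0.0513
P(|0>) = |alpha|^2 = 0.9487

0.9487


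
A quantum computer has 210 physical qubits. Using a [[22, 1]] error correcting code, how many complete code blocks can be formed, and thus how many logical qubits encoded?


Each code block uses 22 physical qubits for 1 logical qubit(s).
Number of complete blocks = floor(210 / 22) = 9
Logical qubits = 9 * 1
= 9

9


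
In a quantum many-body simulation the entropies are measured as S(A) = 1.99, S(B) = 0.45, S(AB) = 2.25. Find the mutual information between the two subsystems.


I(A:B) = S(A) + S(B) - S(AB)
= 1.99 + 0.45 - 2.25
= 0.1900

0.1900


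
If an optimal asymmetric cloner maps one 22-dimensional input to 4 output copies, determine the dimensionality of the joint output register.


Output space = H^(tensor 4) where dim(H) = 22
dim = 22^4
= 484 (after 2 factors)
= 10648 (after 3 factors)
= 234256 (after 4 factors)
= 234256

234256


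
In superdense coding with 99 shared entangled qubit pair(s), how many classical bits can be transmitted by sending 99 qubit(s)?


Superdense coding allows 2 classical bits per shared entangled pair.
99 pair(s) -> 2 * 99 = 198 classical bits

198


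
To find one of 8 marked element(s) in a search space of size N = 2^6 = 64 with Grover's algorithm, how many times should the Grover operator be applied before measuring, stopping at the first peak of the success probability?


After j Grover iterations the success probability is P(j) = sin^2((2j+1)*theta), where sin(theta) = sqrt(k/N).
N = 2^6 = 64, k = 8
sin(theta) = sqrt(k/N) = 0.3535533906
theta = arcsin(sqrt(k/N)) = 0.3613671239 rad
P(j) reaches its first maximum when (2j+1)*theta is as close as possible to pi/2, i.e. j = round(pi/(4*theta) - 1/2).
pi/(4*theta) - 1/2 = 1.6734
(For comparison, the common estimate pi/4 * sqrt(N/k) = 2.2214; the exact maximiser is used here.)
Optimal iterations = 2

2


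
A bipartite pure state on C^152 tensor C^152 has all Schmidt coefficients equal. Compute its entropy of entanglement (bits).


For a maximally entangled state in d x d:
S = log2(d) = log2(152)
= 7.2479

7.2479


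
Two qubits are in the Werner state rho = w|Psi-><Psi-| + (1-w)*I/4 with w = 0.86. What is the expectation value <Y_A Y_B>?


|Psi-> = (|01> - |10>)/sqrt(2)
For the pure Bell state, <Y_A Y_B> = -1 (Bell-state Pauli correlator).
The maximally-mixed part I/4 has tr(I/4 * P tensor P) = 0 for any traceless Pauli P.
So <Y_A Y_B>_rho = w * (-1) + (1 - w) * 0
= 0.86 * (-1)
= -0.8600

-0.8600


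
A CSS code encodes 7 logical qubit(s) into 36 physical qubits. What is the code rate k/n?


Code rate R = k/n
= 7/36
= 0.1944

0.1944


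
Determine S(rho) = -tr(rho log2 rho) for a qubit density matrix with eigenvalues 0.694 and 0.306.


S = -p*log2(p) - (1-p)*log2(1-p)
p = 0.6940, 1-p = 0.3060
= -0.6940 * log2(0.6940) - 0.3060 * log2(0.3060)
= -(-0.3657) - (-0.5228)
= 0.8885

0.8885


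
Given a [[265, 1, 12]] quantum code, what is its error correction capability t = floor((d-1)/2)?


Code parameters: [[265, 1, 12]], distance d = 12.
Number of correctable errors = floor((d-1)/2)
= floor((12 - 1)/2)
= floor(11/2)
= 5

5


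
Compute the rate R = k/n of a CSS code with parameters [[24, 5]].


Code rate R = k/n
= 5/24
= 0.2083

0.2083


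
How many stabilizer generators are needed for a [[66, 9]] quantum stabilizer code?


For an [[n,k]] stabilizer code:
Number of stabilizer generators = n - k
= 66 - 9
= 57

57


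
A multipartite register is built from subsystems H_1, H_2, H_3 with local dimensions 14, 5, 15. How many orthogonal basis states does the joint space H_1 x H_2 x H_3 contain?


dim(H_1 x H_2 x H_3) = 14 * 5 * 15
= 70 * 15
= 1050

1050


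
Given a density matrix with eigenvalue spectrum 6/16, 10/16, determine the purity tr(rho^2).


tr(rho^2) = sum of eigenvalues squared
= (6/16)^2 + (10/16)^2
= (36 + 100) / 256
= 136/256
= 0.5312

0.5312


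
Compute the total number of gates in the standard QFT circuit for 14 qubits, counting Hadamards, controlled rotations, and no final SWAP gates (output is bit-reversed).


Hadamard gates: 14
Controlled rotations: n*(n-1)/2 = 14*13/2 = 91
SWAP gates: 0 (omitted)
Total = 14 + 91
= 105

105


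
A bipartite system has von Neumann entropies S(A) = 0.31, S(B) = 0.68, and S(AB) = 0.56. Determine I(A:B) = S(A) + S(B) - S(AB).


I(A:B) = S(A) + S(B) - S(AB)
= 0.31 + 0.68 - 0.56
= 0.4300

0.4300


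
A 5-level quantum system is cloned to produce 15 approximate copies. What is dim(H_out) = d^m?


Output space = H^(tensor 15) where dim(H) = 5
dim = 5^15
= 25 (after 2 factors)
= 125 (after 3 factors)
= 625 (after 4 factors)
= 3125 (after 5 factors)
= 15625 (after 6 factors)
= 78125 (after 7 factors)
= 390625 (after 8 factors)
= 1953125 (after 9 factors)
= 9765625 (after 10 factors)
= 48828125 (after 11 factors)
= 244140625 (after 12 factors)
= 1220703125 (after 13 factors)
= 6103515625 (after 14 factors)
= 30517578125 (after 15 factors)
= 30517578125

30517578125


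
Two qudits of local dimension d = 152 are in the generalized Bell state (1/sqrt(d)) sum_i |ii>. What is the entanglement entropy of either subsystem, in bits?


For a maximally entangled state in d x d:
S = log2(d) = log2(152)
= 7.2479

7.2479


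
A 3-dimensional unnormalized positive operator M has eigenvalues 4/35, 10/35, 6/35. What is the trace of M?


tr(M) = sum of eigenvalues
= 4/35 + 10/35 + 6/35
= 20/35
= 0.5714

0.5714


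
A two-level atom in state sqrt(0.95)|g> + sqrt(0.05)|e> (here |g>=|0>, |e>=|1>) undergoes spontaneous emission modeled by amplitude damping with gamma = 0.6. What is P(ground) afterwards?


For amplitude damping with parameter gamma on state sqrt(a)|0> + sqrt(b)|1>:
alpha^2 = 0.95, beta^2 = 0.05
P(|0>) = alpha^2 + gamma * beta^2
= 0.95 + 0.6 * 0.05
= 0.95 + 0.0300
= 0.9800

0.9800


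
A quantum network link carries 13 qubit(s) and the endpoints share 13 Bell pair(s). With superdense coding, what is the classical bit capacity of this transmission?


Superdense coding allows 2 classical bits per shared entangled pair.
13 pair(s) -> 2 * 13 = 26 classical bits

26


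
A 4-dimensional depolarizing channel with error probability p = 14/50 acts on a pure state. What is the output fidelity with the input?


F = (1-p) + p/d
= (1 - 0.2800) + 0.2800/4
= 0.7200 + 0.0700
= 0.7900

0.7900


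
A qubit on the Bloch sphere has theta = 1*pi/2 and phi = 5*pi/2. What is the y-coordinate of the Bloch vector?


theta = 1.5708, phi = 7.8540
r_y = sin(theta)*sin(phi) = 1.0000 * 1.0000
r_y = 1.0000

1.0000


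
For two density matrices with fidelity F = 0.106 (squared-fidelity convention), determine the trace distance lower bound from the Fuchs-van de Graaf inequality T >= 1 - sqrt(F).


Fuchs-van de Graaf (squared-fidelity convention): 1 - sqrt(F) <= T <= sqrt(1 - F).
Lower bound: T >= 1 - sqrt(F)
sqrt(F) = sqrt(0.106) = 0.3256
T >= 1 - 0.3256
T >= 0.6744

0.6744


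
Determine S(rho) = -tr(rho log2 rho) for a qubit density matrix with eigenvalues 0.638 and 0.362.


S = -p*log2(p) - (1-p)*log2(1-p)
p = 0.6380, 1-p = 0.3620
= -0.6380 * log2(0.6380) - 0.3620 * log2(0.3620)
= -(-0.4137) - (-0.5307)
= 0.9443

0.9443


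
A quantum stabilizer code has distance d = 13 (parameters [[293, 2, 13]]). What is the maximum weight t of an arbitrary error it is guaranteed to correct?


Code parameters: [[293, 2, 13]], distance d = 13.
Number of correctable errors = floor((d-1)/2)
= floor((13 - 1)/2)
= floor(12/2)
= 6

6


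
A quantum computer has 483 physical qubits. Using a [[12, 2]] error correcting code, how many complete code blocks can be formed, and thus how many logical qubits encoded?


Each code block uses 12 physical qubits for 2 logical qubit(s).
Number of complete blocks = floor(483 / 12) = 40
Logical qubits = 40 * 2
= 80

80


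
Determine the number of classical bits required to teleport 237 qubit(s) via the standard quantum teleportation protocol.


Quantum teleportation requires 2 classical bits per qubit teleported.
237 qubit(s) -> 2 * 237 = 474 classical bits

474


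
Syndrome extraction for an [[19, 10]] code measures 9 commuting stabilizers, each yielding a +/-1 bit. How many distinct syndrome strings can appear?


Each stabilizer generator gives a binary (+1 or -1) measurement outcome.
With 9 independent generators:
Total syndromes = 2^9
= 512

512


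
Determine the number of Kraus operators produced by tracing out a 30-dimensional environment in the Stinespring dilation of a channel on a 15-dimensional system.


Tracing out the environment in an orthonormal basis {|i>_E} gives Kraus operators K_i = <i|_E U |0>_E.
Number of Kraus operators = dim(H_env) = d_env
= 30

30


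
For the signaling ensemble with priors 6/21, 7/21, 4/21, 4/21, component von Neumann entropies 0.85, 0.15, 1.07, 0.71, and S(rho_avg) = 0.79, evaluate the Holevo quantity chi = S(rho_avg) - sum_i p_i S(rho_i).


chi = S(rho) - sum_i p_i * S(rho_i)
Weighted entropy = 6/21 * 0.85 + 7/21 * 0.15 + 4/21 * 1.07 + 4/21 * 0.71
= 0.6319
chi = 0.79 - 0.6319
= 0.1581

0.1581


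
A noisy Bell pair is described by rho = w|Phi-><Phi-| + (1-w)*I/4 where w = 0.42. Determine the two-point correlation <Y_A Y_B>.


|Phi-> = (|00> - |11>)/sqrt(2)
For the pure Bell state, <Y_A Y_B> = +1 (Bell-state Pauli correlator).
The maximally-mixed part I/4 has tr(I/4 * P tensor P) = 0 for any traceless Pauli P.
So <Y_A Y_B>_rho = w * (+1) + (1 - w) * 0
= 0.42 * (+1)
= 0.4200

0.4200


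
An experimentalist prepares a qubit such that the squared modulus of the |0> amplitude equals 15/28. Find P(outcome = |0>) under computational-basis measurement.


|alpha|^2 = 15/28 = 0.5357
|beta|^2 = 1 - 15/28 = 13/28 = 0.4643
P(|0>) = |alpha|^2 = 0.5357

0.5357


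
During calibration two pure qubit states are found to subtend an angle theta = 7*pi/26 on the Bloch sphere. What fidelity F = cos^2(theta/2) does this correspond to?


For states separated by angle theta on Bloch sphere:
F = cos^2(theta/2)
theta = 7*pi/26 = 0.8458
theta/2 = 0.4229
cos(theta/2) = 0.9119
F = 0.8316

0.8316


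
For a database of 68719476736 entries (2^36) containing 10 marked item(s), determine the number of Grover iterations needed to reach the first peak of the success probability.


After j Grover iterations the success probability is P(j) = sin^2((2j+1)*theta), where sin(theta) = sqrt(k/N).
N = 2^36 = 68719476736, k = 10
sin(theta) = sqrt(k/N) = 1.206313194e-05
theta = arcsin(sqrt(k/N)) = 1.206313194e-05 rad
P(j) reaches its first maximum when (2j+1)*theta is as close as possible to pi/2, i.e. j = round(pi/(4*theta) - 1/2).
pi/(4*theta) - 1/2 = 65106.8177
(For comparison, the common estimate pi/4 * sqrt(N/k) = 65107.3177; the exact maximiser is used here.)
Optimal iterations = 65107

65107


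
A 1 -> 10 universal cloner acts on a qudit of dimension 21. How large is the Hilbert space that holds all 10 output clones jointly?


Output space = H^(tensor 10) where dim(H) = 21
dim = 21^10
= 441 (after 2 factors)
= 9261 (after 3 factors)
= 194481 (after 4 factors)
= 4084101 (after 5 factors)
= 85766121 (after 6 factors)
= 1801088541 (after 7 factors)
= 37822859361 (after 8 factors)
= 794280046581 (after 9 factors)
= 16679880978201 (after 10 factors)
= 16679880978201

16679880978201


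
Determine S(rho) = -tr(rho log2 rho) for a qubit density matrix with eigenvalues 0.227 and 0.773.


S = -p*log2(p) - (1-p)*log2(1-p)
p = 0.2270, 1-p = 0.7730
= -0.2270 * log2(0.2270) - 0.7730 * log2(0.7730)
= -(-0.4856) - (-0.2871)
= 0.7727

0.7727


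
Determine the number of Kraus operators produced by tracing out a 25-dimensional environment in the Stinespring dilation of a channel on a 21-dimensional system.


Tracing out the environment in an orthonormal basis {|i>_E} gives Kraus operators K_i = <i|_E U |0>_E.
Number of Kraus operators = dim(H_env) = d_env
= 25

25


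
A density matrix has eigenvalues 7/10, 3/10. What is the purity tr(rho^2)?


tr(rho^2) = sum of eigenvalues squared
= (7/10)^2 + (3/10)^2
= (49 + 9) / 100
= 58/100
= 0.5800

0.5800


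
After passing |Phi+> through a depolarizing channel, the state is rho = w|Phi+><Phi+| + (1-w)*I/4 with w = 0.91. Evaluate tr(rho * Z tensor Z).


|Phi+> = (|00> + |11>)/sqrt(2)
For the pure Bell state, <Z_A Z_B> = +1 (Bell-state Pauli correlator).
The maximally-mixed part I/4 has tr(I/4 * P tensor P) = 0 for any traceless Pauli P.
So <Z_A Z_B>_rho = w * (+1) + (1 - w) * 0
= 0.91 * (+1)
= 0.9100

0.9100


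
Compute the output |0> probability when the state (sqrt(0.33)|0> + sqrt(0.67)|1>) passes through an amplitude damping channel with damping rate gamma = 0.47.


For amplitude damping with parameter gamma on state sqrt(a)|0> + sqrt(b)|1>:
alpha^2 = 0.33, beta^2 = 0.67
P(|0>) = alpha^2 + gamma * beta^2
= 0.33 + 0.47 * 0.67
= 0.33 + 0.3149
= 0.6449

0.6449


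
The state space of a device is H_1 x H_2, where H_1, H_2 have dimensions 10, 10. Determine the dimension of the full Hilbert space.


dim(H_1 x H_2) = 10 * 10
= 100

100


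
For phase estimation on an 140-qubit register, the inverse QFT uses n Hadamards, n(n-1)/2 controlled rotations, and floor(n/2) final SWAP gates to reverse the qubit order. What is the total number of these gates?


Hadamard gates: 140
Controlled rotations: n*(n-1)/2 = 140*139/2 = 9730
SWAP gates: floor(n/2) = floor(140/2) = 70
Total = 140 + 9730 + 70
= 9940

9940


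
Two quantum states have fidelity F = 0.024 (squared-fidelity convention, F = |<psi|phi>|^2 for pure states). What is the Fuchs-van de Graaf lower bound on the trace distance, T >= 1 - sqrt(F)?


Fuchs-van de Graaf (squared-fidelity convention): 1 - sqrt(F) <= T <= sqrt(1 - F).
Lower bound: T >= 1 - sqrt(F)
sqrt(F) = sqrt(0.024) = 0.1549
T >= 1 - 0.1549
T >= 0.8451

0.8451


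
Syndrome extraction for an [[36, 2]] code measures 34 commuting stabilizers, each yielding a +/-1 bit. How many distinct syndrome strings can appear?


Each stabilizer generator gives a binary (+1 or -1) measurement outcome.
With 34 independent generators:
Total syndromes = 2^34
= 17179869184

17179869184


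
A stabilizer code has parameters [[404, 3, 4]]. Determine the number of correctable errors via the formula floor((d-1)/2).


Code parameters: [[404, 3, 4]], distance d = 4.
Number of correctable errors = floor((d-1)/2)
= floor((4 - 1)/2)
= floor(3/2)
= 1

1


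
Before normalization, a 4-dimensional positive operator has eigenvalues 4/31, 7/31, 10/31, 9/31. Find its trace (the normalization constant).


tr(M) = sum of eigenvalues
= 4/31 + 7/31 + 10/31 + 9/31
= 30/31
= 0.9677

0.9677


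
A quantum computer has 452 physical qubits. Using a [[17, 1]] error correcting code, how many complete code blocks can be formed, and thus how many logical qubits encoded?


Each code block uses 17 physical qubits for 1 logical qubit(s).
Number of complete blocks = floor(452 / 17) = 26
Logical qubits = 26 * 1
= 26

26


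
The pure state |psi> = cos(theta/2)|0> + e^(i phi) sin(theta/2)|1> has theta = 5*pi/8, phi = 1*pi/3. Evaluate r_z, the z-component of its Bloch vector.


theta = 1.9635, phi = 1.0472
r_z = cos(theta) = -0.3827

-0.3827


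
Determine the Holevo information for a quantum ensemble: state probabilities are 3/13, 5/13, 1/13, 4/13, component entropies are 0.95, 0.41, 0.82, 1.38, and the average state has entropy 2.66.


chi = S(rho) - sum_i p_i * S(rho_i)
Weighted entropy = 3/13 * 0.95 + 5/13 * 0.41 + 1/13 * 0.82 + 4/13 * 1.38
= 0.8646
chi = 2.66 - 0.8646
= 1.7954

1.7954


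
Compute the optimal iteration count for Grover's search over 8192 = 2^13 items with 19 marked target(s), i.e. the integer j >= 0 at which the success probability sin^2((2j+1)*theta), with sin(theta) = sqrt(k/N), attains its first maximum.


After j Grover iterations the success probability is P(j) = sin^2((2j+1)*theta), where sin(theta) = sqrt(k/N).
N = 2^13 = 8192, k = 19
sin(theta) = sqrt(k/N) = 0.0481594844
theta = arcsin(sqrt(k/N)) = 0.04817812019 rad
P(j) reaches its first maximum when (2j+1)*theta is as close as possible to pi/2, i.e. j = round(pi/(4*theta) - 1/2).
pi/(4*theta) - 1/2 = 15.8020
(For comparison, the common estimate pi/4 * sqrt(N/k) = 16.3083; the exact maximiser is used here.)
Optimal iterations = 16

16


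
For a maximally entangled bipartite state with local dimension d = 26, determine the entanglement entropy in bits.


For a maximally entangled state in d x d:
S = log2(d) = log2(26)
= 4.7004

4.7004


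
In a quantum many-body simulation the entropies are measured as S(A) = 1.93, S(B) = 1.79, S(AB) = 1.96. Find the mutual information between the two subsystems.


I(A:B) = S(A) + S(B) - S(AB)
= 1.93 + 1.79 - 1.96
= 1.7600

1.7600


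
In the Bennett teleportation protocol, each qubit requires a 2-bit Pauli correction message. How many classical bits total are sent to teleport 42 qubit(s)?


Quantum teleportation requires 2 classical bits per qubit teleported.
42 qubit(s) -> 2 * 42 = 84 classical bits

84


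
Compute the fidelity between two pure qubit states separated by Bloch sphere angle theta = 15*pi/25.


For states separated by angle theta on Bloch sphere:
F = cos^2(theta/2)
theta = 15*pi/25 = 1.8850
theta/2 = 0.9425
cos(theta/2) = 0.5878
F = 0.3455

0.3455


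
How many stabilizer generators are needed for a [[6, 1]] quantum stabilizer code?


For an [[n,k]] stabilizer code:
Number of stabilizer generators = n - k
= 6 - 1
= 5

5


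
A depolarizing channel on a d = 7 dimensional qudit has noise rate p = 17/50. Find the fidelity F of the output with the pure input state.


F = (1-p) + p/d
= (1 - 0.3400) + 0.3400/7
= 0.6600 + 0.0486
= 0.7086

0.7086


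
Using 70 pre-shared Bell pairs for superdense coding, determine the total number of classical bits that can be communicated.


Superdense coding allows 2 classical bits per shared entangled pair.
70 pair(s) -> 2 * 70 = 140 classical bits

140


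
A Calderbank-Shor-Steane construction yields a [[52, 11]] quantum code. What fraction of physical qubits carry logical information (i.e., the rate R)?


Code rate R = k/n
= 11/52
= 0.2115

0.2115


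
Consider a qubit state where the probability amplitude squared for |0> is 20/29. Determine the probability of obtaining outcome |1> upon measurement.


|alpha|^2 = 20/29 = 0.6897
|beta|^2 = 1 - 20/29 = 9/29 = 0.3103
P(|1>) = |beta|^2 = 0.3103

0.3103


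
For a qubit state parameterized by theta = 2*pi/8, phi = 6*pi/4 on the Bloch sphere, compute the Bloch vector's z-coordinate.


theta = 0.7854, phi = 4.7124
r_z = cos(theta) = 0.7071

0.7071


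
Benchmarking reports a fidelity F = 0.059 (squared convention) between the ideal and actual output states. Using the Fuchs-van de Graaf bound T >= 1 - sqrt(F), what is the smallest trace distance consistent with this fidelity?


Fuchs-van de Graaf (squared-fidelity convention): 1 - sqrt(F) <= T <= sqrt(1 - F).
Lower bound: T >= 1 - sqrt(F)
sqrt(F) = sqrt(0.059) = 0.2429
T >= 1 - 0.2429
T >= 0.7571

0.7571


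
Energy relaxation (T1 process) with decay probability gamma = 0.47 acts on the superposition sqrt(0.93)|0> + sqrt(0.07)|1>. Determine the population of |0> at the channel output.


For amplitude damping with parameter gamma on state sqrt(a)|0> + sqrt(b)|1>:
alpha^2 = 0.93, beta^2 = 0.07
P(|0>) = alpha^2 + gamma * beta^2
= 0.93 + 0.47 * 0.07
= 0.93 + 0.0329
= 0.9629

0.9629


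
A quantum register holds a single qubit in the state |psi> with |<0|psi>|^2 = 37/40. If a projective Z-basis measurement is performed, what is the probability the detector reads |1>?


|alpha|^2 = 37/40 = 0.9250
|beta|^2 = 1 - 37/40 = 3/40 = 0.0750
P(|1>) = |beta|^2 = 0.0750

0.0750


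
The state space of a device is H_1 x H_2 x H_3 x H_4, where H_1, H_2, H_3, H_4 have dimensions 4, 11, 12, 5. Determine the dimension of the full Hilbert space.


dim(H_1 x H_2 x H_3 x H_4) = 4 * 11 * 12 * 5
= 44 * 12 * 5
= 528 * 5
= 2640

2640


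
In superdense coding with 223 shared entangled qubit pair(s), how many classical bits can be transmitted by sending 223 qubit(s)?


Superdense coding allows 2 classical bits per shared entangled pair.
223 pair(s) -> 2 * 223 = 446 classical bits

446


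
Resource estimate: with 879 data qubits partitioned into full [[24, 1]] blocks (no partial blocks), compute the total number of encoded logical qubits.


Each code block uses 24 physical qubits for 1 logical qubit(s).
Number of complete blocks = floor(879 / 24) = 36
Logical qubits = 36 * 1
= 36

36


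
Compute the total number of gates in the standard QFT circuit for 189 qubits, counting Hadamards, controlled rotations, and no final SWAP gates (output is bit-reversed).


Hadamard gates: 189
Controlled rotations: n*(n-1)/2 = 189*188/2 = 17766
SWAP gates: 0 (omitted)
Total = 189 + 17766
= 17955

17955


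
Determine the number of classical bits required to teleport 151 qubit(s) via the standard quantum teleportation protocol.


Quantum teleportation requires 2 classical bits per qubit teleported.
151 qubit(s) -> 2 * 151 = 302 classical bits

302


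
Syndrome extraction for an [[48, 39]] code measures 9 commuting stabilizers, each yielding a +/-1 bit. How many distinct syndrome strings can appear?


Each stabilizer generator gives a binary (+1 or -1) measurement outcome.
With 9 independent generators:
Total syndromes = 2^9
= 512

512


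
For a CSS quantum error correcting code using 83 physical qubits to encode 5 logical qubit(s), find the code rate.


Code rate R = k/n
= 5/83
= 0.0602

0.0602


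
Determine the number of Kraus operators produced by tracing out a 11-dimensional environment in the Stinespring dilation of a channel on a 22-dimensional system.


Tracing out the environment in an orthonormal basis {|i>_E} gives Kraus operators K_i = <i|_E U |0>_E.
Number of Kraus operators = dim(H_env) = d_env
= 11

11


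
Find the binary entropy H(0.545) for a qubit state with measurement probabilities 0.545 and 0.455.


S = -p*log2(p) - (1-p)*log2(1-p)
p = 0.5450, 1-p = 0.4550
= -0.5450 * log2(0.5450) - 0.4550 * log2(0.4550)
= -(-0.4772) - (-0.5169)
= 0.9941

0.9941


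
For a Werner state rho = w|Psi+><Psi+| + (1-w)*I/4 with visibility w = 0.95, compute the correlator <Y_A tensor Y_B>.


|Psi+> = (|01> + |10>)/sqrt(2)
For the pure Bell state, <Y_A Y_B> = +1 (Bell-state Pauli correlator).
The maximally-mixed part I/4 has tr(I/4 * P tensor P) = 0 for any traceless Pauli P.
So <Y_A Y_B>_rho = w * (+1) + (1 - w) * 0
= 0.95 * (+1)
= 0.9500

0.9500


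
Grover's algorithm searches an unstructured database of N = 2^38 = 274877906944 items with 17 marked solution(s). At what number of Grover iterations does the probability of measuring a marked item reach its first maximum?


After j Grover iterations the success probability is P(j) = sin^2((2j+1)*theta), where sin(theta) = sqrt(k/N).
N = 2^38 = 274877906944, k = 17
sin(theta) = sqrt(k/N) = 7.864199878e-06
theta = arcsin(sqrt(k/N)) = 7.864199878e-06 rad
P(j) reaches its first maximum when (2j+1)*theta is as close as possible to pi/2, i.e. j = round(pi/(4*theta) - 1/2).
pi/(4*theta) - 1/2 = 99869.5663
(For comparison, the common estimate pi/4 * sqrt(N/k) = 99870.0663; the exact maximiser is used here.)
Optimal iterations = 99870

99870


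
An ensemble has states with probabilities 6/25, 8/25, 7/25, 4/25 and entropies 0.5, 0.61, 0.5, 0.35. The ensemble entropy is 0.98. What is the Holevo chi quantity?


chi = S(rho) - sum_i p_i * S(rho_i)
Weighted entropy = 6/25 * 0.5 + 8/25 * 0.61 + 7/25 * 0.5 + 4/25 * 0.35
= 0.5112
chi = 0.98 - 0.5112
= 0.4688

0.4688


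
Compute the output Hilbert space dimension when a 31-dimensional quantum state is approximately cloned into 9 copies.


Output space = H^(tensor 9) where dim(H) = 31
dim = 31^9
= 961 (after 2 factors)
= 29791 (after 3 factors)
= 923521 (after 4 factors)
= 28629151 (after 5 factors)
= 887503681 (after 6 factors)
= 27512614111 (after 7 factors)
= 852891037441 (after 8 factors)
= 26439622160671 (after 9 factors)
= 26439622160671

26439622160671


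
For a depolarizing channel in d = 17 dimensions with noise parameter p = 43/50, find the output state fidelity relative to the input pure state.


F = (1-p) + p/d
= (1 - 0.8600) + 0.8600/17
= 0.1400 + 0.0506
= 0.1906

0.1906


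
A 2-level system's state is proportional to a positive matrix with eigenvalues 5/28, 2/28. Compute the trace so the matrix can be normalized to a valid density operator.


tr(M) = sum of eigenvalues
= 5/28 + 2/28
= 7/28
= 0.2500

0.2500


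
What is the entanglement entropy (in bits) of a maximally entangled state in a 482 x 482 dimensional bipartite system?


For a maximally entangled state in d x d:
S = log2(d) = log2(482)
= 8.9129

8.9129


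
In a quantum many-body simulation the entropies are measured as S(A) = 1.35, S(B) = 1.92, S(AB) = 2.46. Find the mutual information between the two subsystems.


I(A:B) = S(A) + S(B) - S(AB)
= 1.35 + 1.92 - 2.46
= 0.8100

0.8100


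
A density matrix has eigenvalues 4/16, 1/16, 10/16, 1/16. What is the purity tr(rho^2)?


tr(rho^2) = sum of eigenvalues squared
= (4/16)^2 + (1/16)^2 + (10/16)^2 + (1/16)^2
= (16 + 1 + 100 + 1) / 256
= 118/256
= 0.4609

0.4609


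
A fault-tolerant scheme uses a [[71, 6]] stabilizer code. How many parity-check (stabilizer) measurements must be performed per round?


For an [[n,k]] stabilizer code:
Number of stabilizer generators = n - k
= 71 - 6
= 65

65


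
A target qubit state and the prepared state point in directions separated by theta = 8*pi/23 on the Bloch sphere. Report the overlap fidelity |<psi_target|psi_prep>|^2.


For states separated by angle theta on Bloch sphere:
F = cos^2(theta/2)
theta = 8*pi/23 = 1.0927
theta/2 = 0.5464
cos(theta/2) = 0.8544
F = 0.7300

0.7300


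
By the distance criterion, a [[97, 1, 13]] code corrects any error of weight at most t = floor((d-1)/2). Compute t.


Code parameters: [[97, 1, 13]], distance d = 13.
Number of correctable errors = floor((d-1)/2)
= floor((13 - 1)/2)
= floor(12/2)
= 6

6


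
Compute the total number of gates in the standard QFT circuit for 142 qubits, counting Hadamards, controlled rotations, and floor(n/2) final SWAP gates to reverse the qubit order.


Hadamard gates: 142
Controlled rotations: n*(n-1)/2 = 142*141/2 = 10011
SWAP gates: floor(n/2) = floor(142/2) = 71
Total = 142 + 10011 + 71
= 10224

10224


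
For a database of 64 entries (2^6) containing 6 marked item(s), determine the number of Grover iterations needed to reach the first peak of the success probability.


After j Grover iterations the success probability is P(j) = sin^2((2j+1)*theta), where sin(theta) = sqrt(k/N).
N = 2^6 = 64, k = 6
sin(theta) = sqrt(k/N) = 0.3061862178
theta = arcsin(sqrt(k/N)) = 0.3111842443 rad
P(j) reaches its first maximum when (2j+1)*theta is as close as possible to pi/2, i.e. j = round(pi/(4*theta) - 1/2).
pi/(4*theta) - 1/2 = 2.0239
(For comparison, the common estimate pi/4 * sqrt(N/k) = 2.5651; the exact maximiser is used here.)
Optimal iterations = 2

2


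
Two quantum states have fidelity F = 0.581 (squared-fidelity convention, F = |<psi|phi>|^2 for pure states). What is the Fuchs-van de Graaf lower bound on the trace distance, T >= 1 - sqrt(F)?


Fuchs-van de Graaf (squared-fidelity convention): 1 - sqrt(F) <= T <= sqrt(1 - F).
Lower bound: T >= 1 - sqrt(F)
sqrt(F) = sqrt(0.581) = 0.7622
T >= 1 - 0.7622
T >= 0.2378

0.2378


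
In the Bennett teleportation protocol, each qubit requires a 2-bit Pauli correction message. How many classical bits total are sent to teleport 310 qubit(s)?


Quantum teleportation requires 2 classical bits per qubit teleported.
310 qubit(s) -> 2 * 310 = 620 classical bits

620


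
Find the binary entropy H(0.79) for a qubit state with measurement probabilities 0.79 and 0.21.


S = -p*log2(p) - (1-p)*log2(1-p)
p = 0.7900, 1-p = 0.2100
= -0.7900 * log2(0.7900) - 0.2100 * log2(0.2100)
= -(-0.2687) - (-0.4728)
= 0.7415

0.7415


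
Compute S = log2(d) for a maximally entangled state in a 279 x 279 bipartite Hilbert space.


For a maximally entangled state in d x d:
S = log2(d) = log2(279)
= 8.1241

8.1241


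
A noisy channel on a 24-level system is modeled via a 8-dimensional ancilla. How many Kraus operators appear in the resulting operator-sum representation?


Tracing out the environment in an orthonormal basis {|i>_E} gives Kraus operators K_i = <i|_E U |0>_E.
Number of Kraus operators = dim(H_env) = d_env
= 8

8


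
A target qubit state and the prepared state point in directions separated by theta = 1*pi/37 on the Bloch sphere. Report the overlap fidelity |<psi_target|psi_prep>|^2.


For states separated by angle theta on Bloch sphere:
F = cos^2(theta/2)
theta = 1*pi/37 = 0.0849
theta/2 = 0.0425
cos(theta/2) = 0.9991
F = 0.9982

0.9982


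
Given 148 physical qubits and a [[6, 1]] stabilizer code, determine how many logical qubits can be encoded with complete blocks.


Each code block uses 6 physical qubits for 1 logical qubit(s).
Number of complete blocks = floor(148 / 6) = 24
Logical qubits = 24 * 1
= 24

24


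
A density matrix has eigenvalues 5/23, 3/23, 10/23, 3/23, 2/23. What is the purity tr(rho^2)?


tr(rho^2) = sum of eigenvalues squared
= (5/23)^2 + (3/23)^2 + (10/23)^2 + (3/23)^2 + (2/23)^2
= (25 + 9 + 100 + 9 + 4) / 529
= 147/529
= 0.2779

0.2779


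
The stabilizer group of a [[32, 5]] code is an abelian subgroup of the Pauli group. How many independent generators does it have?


For an [[n,k]] stabilizer code:
Number of stabilizer generators = n - k
= 32 - 5
= 27

27


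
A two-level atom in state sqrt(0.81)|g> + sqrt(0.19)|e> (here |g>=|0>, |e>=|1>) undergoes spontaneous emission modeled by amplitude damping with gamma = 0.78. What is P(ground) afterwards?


For amplitude damping with parameter gamma on state sqrt(a)|0> + sqrt(b)|1>:
alpha^2 = 0.81, beta^2 = 0.19
P(|0>) = alpha^2 + gamma * beta^2
= 0.81 + 0.78 * 0.19
= 0.81 + 0.1482
= 0.9582

0.9582


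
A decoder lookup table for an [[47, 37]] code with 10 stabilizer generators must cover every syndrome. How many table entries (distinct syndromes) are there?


Each stabilizer generator gives a binary (+1 or -1) measurement outcome.
With 10 independent generators:
Total syndromes = 2^10
= 1024

1024


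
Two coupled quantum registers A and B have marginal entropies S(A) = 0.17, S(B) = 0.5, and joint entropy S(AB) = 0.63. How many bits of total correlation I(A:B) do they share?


I(A:B) = S(A) + S(B) - S(AB)
= 0.17 + 0.5 - 0.63
= 0.0400

0.0400


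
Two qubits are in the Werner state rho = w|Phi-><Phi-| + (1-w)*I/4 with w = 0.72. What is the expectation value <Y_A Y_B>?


|Phi-> = (|00> - |11>)/sqrt(2)
For the pure Bell state, <Y_A Y_B> = +1 (Bell-state Pauli correlator).
The maximally-mixed part I/4 has tr(I/4 * P tensor P) = 0 for any traceless Pauli P.
So <Y_A Y_B>_rho = w * (+1) + (1 - w) * 0
= 0.72 * (+1)
= 0.7200

0.7200


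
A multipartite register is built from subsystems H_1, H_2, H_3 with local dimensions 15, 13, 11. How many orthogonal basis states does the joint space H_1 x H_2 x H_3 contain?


dim(H_1 x H_2 x H_3) = 15 * 13 * 11
= 195 * 11
= 2145

2145


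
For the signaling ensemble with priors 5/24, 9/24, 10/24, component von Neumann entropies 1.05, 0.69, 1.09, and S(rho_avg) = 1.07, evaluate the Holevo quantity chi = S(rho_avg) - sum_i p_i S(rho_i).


chi = S(rho) - sum_i p_i * S(rho_i)
Weighted entropy = 5/24 * 1.05 + 9/24 * 0.69 + 10/24 * 1.09
= 0.9317
chi = 1.07 - 0.9317
= 0.1383

0.1383


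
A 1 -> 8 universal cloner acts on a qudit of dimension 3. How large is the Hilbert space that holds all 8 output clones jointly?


Output space = H^(tensor 8) where dim(H) = 3
dim = 3^8
= 9 (after 2 factors)
= 27 (after 3 factors)
= 81 (after 4 factors)
= 243 (after 5 factors)
= 729 (after 6 factors)
= 2187 (after 7 factors)
= 6561 (after 8 factors)
= 6561

6561


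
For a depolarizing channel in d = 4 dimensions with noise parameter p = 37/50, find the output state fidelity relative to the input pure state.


F = (1-p) + p/d
= (1 - 0.7400) + 0.7400/4
= 0.2600 + 0.1850
= 0.4450

0.4450


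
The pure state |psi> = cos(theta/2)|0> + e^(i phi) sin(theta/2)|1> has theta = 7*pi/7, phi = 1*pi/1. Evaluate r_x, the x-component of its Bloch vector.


theta = 3.1416, phi = 3.1416
r_x = sin(theta)*cos(phi) = 0.0000 * -1.0000
r_x = 0.0000

0.0000


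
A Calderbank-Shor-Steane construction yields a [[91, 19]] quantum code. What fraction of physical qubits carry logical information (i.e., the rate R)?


Code rate R = k/n
= 19/91
= 0.2088

0.2088


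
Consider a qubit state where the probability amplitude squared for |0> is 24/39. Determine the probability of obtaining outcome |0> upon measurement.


|alpha|^2 = 24/39 = 0.6154
|beta|^2 = 1 - 24/39 = 15/39 = 0.3846
P(|0>) = |alpha|^2 = 0.6154

0.6154


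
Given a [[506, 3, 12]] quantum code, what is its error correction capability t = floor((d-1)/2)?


Code parameters: [[506, 3, 12]], distance d = 12.
Number of correctable errors = floor((d-1)/2)
= floor((12 - 1)/2)
= floor(11/2)
= 5

5


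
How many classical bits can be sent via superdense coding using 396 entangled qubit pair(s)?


Superdense coding allows 2 classical bits per shared entangled pair.
396 pair(s) -> 2 * 396 = 792 classical bits

792


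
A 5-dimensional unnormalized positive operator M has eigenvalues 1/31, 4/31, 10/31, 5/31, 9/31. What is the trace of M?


tr(M) = sum of eigenvalues
= 1/31 + 4/31 + 10/31 + 5/31 + 9/31
= 29/31
= 0.9355

0.9355


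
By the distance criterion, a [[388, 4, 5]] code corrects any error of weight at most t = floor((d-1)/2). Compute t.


Code parameters: [[388, 4, 5]], distance d = 5.
Number of correctable errors = floor((d-1)/2)
= floor((5 - 1)/2)
= floor(4/2)
= 2

2


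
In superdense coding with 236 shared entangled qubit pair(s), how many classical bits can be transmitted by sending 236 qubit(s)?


Superdense coding allows 2 classical bits per shared entangled pair.
236 pair(s) -> 2 * 236 = 472 classical bits

472


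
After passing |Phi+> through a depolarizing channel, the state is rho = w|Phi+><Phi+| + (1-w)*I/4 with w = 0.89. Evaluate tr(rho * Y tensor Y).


|Phi+> = (|00> + |11>)/sqrt(2)
For the pure Bell state, <Y_A Y_B> = -1 (Bell-state Pauli correlator).
The maximally-mixed part I/4 has tr(I/4 * P tensor P) = 0 for any traceless Pauli P.
So <Y_A Y_B>_rho = w * (-1) + (1 - w) * 0
= 0.89 * (-1)
= -0.8900

-0.8900


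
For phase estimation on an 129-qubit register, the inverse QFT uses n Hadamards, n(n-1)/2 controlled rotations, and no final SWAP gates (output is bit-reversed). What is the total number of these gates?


Hadamard gates: 129
Controlled rotations: n*(n-1)/2 = 129*128/2 = 8256
SWAP gates: 0 (omitted)
Total = 129 + 8256
= 8385

8385


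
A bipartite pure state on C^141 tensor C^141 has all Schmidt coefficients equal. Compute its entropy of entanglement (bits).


For a maximally entangled state in d x d:
S = log2(d) = log2(141)
= 7.1396

7.1396


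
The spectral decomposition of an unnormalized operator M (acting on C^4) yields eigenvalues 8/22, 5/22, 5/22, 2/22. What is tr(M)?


tr(M) = sum of eigenvalues
= 8/22 + 5/22 + 5/22 + 2/22
= 20/22
= 0.9091

0.9091


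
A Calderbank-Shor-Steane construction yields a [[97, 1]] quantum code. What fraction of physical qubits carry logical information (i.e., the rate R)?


Code rate R = k/n
= 1/97
= 0.0103

0.0103


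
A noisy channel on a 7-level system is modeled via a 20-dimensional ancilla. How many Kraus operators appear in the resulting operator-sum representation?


Tracing out the environment in an orthonormal basis {|i>_E} gives Kraus operators K_i = <i|_E U |0>_E.
Number of Kraus operators = dim(H_env) = d_env
= 20

20


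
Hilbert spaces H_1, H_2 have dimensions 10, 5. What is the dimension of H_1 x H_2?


dim(H_1 x H_2) = 10 * 5
= 50

50


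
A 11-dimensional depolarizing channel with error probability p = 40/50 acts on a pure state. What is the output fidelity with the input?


F = (1-p) + p/d
= (1 - 0.8000) + 0.8000/11
= 0.2000 + 0.0727
= 0.2727

0.2727
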